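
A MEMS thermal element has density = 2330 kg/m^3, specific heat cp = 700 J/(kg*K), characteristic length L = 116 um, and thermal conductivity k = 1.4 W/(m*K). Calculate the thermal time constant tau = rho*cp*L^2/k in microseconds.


Step 1: Convert L to m: L = 116e-6 m
Step 2: L^2 = (116e-6)^2 = 1.3456e-08 m^2
Step 3: tau = 2330 * 700 * 1.3456e-08 / 1.4 = 1.567624e-02 s
Step 4: Convert to microseconds (multiply by 1e6).
tau = 15676.24 us


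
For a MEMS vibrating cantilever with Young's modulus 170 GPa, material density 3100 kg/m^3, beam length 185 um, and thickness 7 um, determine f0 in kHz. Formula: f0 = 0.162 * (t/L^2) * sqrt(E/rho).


Step 1: Convert units to SI.
t_SI = 7e-6 m, L_SI = 185e-6 m
Step 2: Calculate sqrt(E/rho).
sqrt(170e9 / 3100) = 7405.32 m/s
Step 3: Compute f0.
f0 = 0.162 * 7e-6 / (185e-6)^2 * 7405.32 = 245365.5 Hz = 245.37 kHz


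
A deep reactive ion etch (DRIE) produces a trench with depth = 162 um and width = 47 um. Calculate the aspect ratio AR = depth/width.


Step 1: AR = depth / width
Step 2: AR = 162 / 47
AR = 3.4


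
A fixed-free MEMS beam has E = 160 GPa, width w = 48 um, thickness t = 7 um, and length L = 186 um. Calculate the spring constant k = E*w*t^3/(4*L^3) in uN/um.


Step 1: Convert E to consistent units (1 GPa = 1000 uN/um^2).
E = 160 GPa = 160000 uN/um^2
Step 2: Compute t^3 = 7^3 = 343
Step 3: Compute L^3 = 186^3 = 6434856
Step 4: k = 160000 * 48 * 343 / (4 * 6434856)
k = 102.3426 uN/um


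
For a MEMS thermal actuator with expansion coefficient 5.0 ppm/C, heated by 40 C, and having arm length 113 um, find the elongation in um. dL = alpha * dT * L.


Step 1: Convert CTE: alpha = 5.0 ppm/C = 5.0e-6 /C
Step 2: dL = 5.0e-6 * 40 * 113
dL = 0.0226 um


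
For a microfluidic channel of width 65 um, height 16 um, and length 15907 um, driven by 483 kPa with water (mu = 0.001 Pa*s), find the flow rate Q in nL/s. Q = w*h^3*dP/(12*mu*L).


Step 1: Convert all dimensions to SI (meters).
w = 65e-6 m, h = 16e-6 m, L = 15907e-6 m, dP = 483e3 Pa
Step 2: Q = w * h^3 * dP / (12 * mu * L)
Q = 65e-6 * (16e-6)^3 * 483e3 / (12 * 0.001 * 15907e-6) = 6.7367574e-10 m^3/s
Step 3: Convert Q from m^3/s to nL/s (1 m^3 = 1e12 nL, so multiply by 1e12).
Q = 673.676 nL/s


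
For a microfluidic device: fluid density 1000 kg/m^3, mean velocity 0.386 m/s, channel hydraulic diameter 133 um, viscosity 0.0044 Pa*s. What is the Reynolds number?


Step 1: Convert Dh to meters: Dh = 133e-6 m
Step 2: Re = rho * v * Dh / mu
Re = 1000 * 0.386 * 133e-6 / 0.0044
Re = 11.668


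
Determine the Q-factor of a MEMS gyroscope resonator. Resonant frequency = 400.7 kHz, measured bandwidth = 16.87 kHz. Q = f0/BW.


Step 1: Q = f0 / bandwidth
Step 2: Q = 400.7 / 16.87
Q = 23.8


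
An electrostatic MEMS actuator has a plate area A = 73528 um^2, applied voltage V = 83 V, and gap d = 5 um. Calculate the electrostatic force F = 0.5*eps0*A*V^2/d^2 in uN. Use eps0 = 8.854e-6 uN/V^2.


Step 1: Identify parameters.
eps0 = 8.854e-6 uN/V^2, A = 73528 um^2, V = 83 V, d = 5 um
Step 2: Compute V^2 = 83^2 = 6889
Step 3: Compute d^2 = 5^2 = 25
Step 4: F = 0.5 * 8.854e-6 * 73528 * 6889 / 25
F = 89.697 uN


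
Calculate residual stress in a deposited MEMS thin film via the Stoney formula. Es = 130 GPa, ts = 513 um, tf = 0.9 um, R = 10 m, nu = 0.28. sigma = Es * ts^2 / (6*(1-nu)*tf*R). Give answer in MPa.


Step 1: Compute numerator: Es * ts^2 = 130 * 513^2 = 34211970 (GPa*um^2)
Step 2: Compute denominator (R in um): 6*(1-nu)*tf*R = 6*0.72*0.9*10e6 = 38880000.0 (um^2)
Step 3: sigma (GPa) = 34211970 / 38880000.0 = 8.79938e-01 GPa
Step 4: Convert to MPa (x1000): sigma = 879.9 MPa


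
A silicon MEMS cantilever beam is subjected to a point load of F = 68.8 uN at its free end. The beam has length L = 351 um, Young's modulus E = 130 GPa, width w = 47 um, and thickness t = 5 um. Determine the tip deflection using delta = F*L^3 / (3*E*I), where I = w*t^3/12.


Step 1: Calculate the second moment of area.
I = w * t^3 / 12 = 47 * 5^3 / 12 = 489.5833 um^4
Step 2: Convert E to consistent units (1 GPa = 1000 uN/um^2).
E = 130 GPa = 130000 uN/um^2
Step 3: Calculate tip deflection.
delta = F * L^3 / (3 * E * I)
delta = 68.8 * 351^3 / (3 * 130000 * 489.5833)
delta = 15.5818 um


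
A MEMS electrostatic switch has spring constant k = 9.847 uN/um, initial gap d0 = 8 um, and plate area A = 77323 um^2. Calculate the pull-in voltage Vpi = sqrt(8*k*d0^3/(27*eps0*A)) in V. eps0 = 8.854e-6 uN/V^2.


Step 1: Compute numerator: 8 * k * d0^3 = 8 * 9.847 * 8^3 = 40333.312
Step 2: Compute denominator: 27 * eps0 * A = 27 * 8.854e-6 * 77323 = 18.484682
Step 3: Vpi = sqrt(40333.312 / 18.484682)
Vpi = 46.71 V


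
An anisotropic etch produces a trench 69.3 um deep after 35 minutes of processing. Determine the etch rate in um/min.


Step 1: Etch rate = depth / time
Step 2: rate = 69.3 / 35
rate = 1.98 um/min


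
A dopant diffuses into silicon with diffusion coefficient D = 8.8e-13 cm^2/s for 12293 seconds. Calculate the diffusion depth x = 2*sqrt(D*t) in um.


Step 1: Compute D*t = 8.8e-13 * 12293 = 1.081784e-08 cm^2
Step 2: sqrt(D*t) = 1.0401e-04 cm
Step 3: x = 2 * 1.0401e-04 cm = 2.0802e-04 cm
Step 4: Convert to um (1 cm = 1e4 um): x = 2.08 um


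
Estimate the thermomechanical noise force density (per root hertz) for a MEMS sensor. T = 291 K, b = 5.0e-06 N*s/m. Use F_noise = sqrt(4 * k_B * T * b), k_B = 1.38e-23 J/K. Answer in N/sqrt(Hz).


Step 1: Compute 4 * k_B * T * b
= 4 * 1.38e-23 * 291 * 5.0e-06
= 8.0316e-26 N^2/Hz
Step 2: F_noise = sqrt(8.0316e-26)
F_noise = 2.83e-13 N/sqrt(Hz)


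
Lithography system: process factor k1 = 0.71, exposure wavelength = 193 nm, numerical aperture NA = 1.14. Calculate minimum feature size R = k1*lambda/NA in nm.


Step 1: Identify values: k1 = 0.71, lambda = 193 nm, NA = 1.14
Step 2: R = k1 * lambda / NA
R = 0.71 * 193 / 1.14
R = 120.2 nm


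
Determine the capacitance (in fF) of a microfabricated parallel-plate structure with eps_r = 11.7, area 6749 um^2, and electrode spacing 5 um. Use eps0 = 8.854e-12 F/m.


Step 1: Convert area to m^2: A = 6749e-12 m^2
Step 2: Convert gap to m: d = 5e-6 m
Step 3: C = eps0 * eps_r * A / d
C = 8.854e-12 * 11.7 * 6749e-12 / 5e-6
Step 4: Convert to fF (multiply by 1e15).
C = 139.83 fF


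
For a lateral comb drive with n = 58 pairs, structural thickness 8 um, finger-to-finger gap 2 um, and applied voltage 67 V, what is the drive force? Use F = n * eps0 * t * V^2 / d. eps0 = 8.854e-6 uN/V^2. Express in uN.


Step 1: Parameters: n=58, eps0=8.854e-6 uN/V^2, t=8 um, V=67 V, d=2 um
Step 2: V^2 = 4489
Step 3: F = 58 * 8.854e-6 * 8 * 4489 / 2
F = 9.221 uN


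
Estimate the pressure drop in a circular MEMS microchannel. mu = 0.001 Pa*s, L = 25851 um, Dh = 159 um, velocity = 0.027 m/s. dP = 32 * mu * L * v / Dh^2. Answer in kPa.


Step 1: Convert to SI: L = 25851e-6 m, Dh = 159e-6 m
Step 2: dP = 32 * 0.001 * 25851e-6 * 0.027 / (159e-6)^2
Step 3: dP = 883.48 Pa
Step 4: Convert to kPa: dP = 0.88 kPa


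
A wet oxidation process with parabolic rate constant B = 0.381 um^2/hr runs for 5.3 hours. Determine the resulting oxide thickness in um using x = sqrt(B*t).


Step 1: Compute B*t = 0.381 * 5.3 = 2.0193
Step 2: x = sqrt(2.0193)
x = 1.421 um


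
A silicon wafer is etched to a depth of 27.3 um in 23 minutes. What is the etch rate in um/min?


Step 1: Etch rate = depth / time
Step 2: rate = 27.3 / 23
rate = 1.187 um/min


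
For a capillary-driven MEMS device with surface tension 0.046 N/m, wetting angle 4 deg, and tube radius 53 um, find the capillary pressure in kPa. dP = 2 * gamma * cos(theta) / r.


Step 1: cos(4 deg) = 0.9976
Step 2: Convert r to m: r = 53e-6 m
Step 3: dP = 2 * 0.046 * 0.9976 / 53e-6 = 1731.7 Pa
Step 4: Convert Pa to kPa (divide by 1000).
dP = 1.73 kPa


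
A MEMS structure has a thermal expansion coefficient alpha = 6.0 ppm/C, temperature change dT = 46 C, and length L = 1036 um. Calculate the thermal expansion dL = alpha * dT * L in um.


Step 1: Convert CTE: alpha = 6.0 ppm/C = 6.0e-6 /C
Step 2: dL = 6.0e-6 * 46 * 1036
dL = 0.2859 um


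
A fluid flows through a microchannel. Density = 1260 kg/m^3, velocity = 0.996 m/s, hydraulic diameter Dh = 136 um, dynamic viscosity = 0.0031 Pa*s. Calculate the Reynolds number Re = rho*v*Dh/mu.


Step 1: Convert Dh to meters: Dh = 136e-6 m
Step 2: Re = rho * v * Dh / mu
Re = 1260 * 0.996 * 136e-6 / 0.0031
Re = 55.056


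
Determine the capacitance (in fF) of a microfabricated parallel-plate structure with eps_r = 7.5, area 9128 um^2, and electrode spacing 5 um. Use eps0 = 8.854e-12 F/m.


Step 1: Convert area to m^2: A = 9128e-12 m^2
Step 2: Convert gap to m: d = 5e-6 m
Step 3: C = eps0 * eps_r * A / d
C = 8.854e-12 * 7.5 * 9128e-12 / 5e-6
Step 4: Convert to fF (multiply by 1e15).
C = 121.23 fF


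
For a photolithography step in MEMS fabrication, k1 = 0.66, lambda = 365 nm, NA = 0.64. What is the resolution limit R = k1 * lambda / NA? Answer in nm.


Step 1: Identify values: k1 = 0.66, lambda = 365 nm, NA = 0.64
Step 2: R = k1 * lambda / NA
R = 0.66 * 365 / 0.64
R = 376.4 nm


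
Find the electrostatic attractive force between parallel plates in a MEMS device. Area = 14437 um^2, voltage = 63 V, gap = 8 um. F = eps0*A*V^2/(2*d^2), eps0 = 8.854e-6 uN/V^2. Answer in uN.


Step 1: Identify parameters.
eps0 = 8.854e-6 uN/V^2, A = 14437 um^2, V = 63 V, d = 8 um
Step 2: Compute V^2 = 63^2 = 3969
Step 3: Compute d^2 = 8^2 = 64
Step 4: F = 0.5 * 8.854e-6 * 14437 * 3969 / 64
F = 3.964 uN


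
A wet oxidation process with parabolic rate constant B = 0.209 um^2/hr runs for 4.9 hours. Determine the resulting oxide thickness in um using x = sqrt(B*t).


Step 1: Compute B*t = 0.209 * 4.9 = 1.0241
Step 2: x = sqrt(1.0241)
x = 1.012 um


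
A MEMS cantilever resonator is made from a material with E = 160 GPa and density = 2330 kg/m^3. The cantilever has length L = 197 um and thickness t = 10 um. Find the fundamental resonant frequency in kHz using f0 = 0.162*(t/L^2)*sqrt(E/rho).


Step 1: Convert units to SI.
t_SI = 10e-6 m, L_SI = 197e-6 m
Step 2: Calculate sqrt(E/rho).
sqrt(160e9 / 2330) = 8286.71 m/s
Step 3: Compute f0.
f0 = 0.162 * 10e-6 / (197e-6)^2 * 8286.71 = 345911.3 Hz = 345.91 kHz


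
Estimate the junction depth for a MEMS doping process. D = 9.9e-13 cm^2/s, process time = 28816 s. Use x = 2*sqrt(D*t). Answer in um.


Step 1: Compute D*t = 9.9e-13 * 28816 = 2.852784e-08 cm^2
Step 2: sqrt(D*t) = 1.68902e-04 cm
Step 3: x = 2 * 1.68902e-04 cm = 3.37804e-04 cm
Step 4: Convert to um (1 cm = 1e4 um): x = 3.378 um


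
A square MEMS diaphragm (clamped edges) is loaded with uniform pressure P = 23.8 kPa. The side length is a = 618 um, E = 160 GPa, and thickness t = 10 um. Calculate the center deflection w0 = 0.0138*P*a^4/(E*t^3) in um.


Step 1: Convert pressure to compatible units (E is in GPa, so P in GPa).
P = 23.8 kPa = 23.8e-6 GPa
Step 2: Compute numerator: 0.0138 * P * a^4.
a^4 = 618^4 = 145865941776
numerator = 0.0138 * 23.8e-6 * 145865941776 = 4.79082e+04
Step 3: Compute denominator: E * t^3 = 160 * 10^3 = 160000
Step 4: w0 = numerator / denominator = 4.79082e+04 / 160000 = 0.2994 um


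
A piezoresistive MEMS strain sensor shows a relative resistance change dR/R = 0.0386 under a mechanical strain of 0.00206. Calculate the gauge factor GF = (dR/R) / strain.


Step 1: Identify values.
dR/R = 0.0386, strain = 0.00206
Step 2: GF = (dR/R) / strain = 0.0386 / 0.00206
GF = 18.7


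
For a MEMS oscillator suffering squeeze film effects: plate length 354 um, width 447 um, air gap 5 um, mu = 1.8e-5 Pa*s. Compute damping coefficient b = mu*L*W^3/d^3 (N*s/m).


Step 1: Convert to SI.
L = 354e-6 m, W = 447e-6 m, d = 5e-6 m
Step 2: W^3 = (447e-6)^3 = 8.93e-11 m^3
Step 3: d^3 = (5e-6)^3 = 1.25e-16 m^3
Step 4: b = 1.8e-5 * 354e-6 * 8.93e-11 / 1.25e-16
b = 4.55e-03 N*s/m


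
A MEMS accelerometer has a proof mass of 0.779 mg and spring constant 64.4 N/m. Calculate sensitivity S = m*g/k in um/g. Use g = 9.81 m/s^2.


Step 1: Convert mass: m = 0.779 mg = 7.79e-07 kg
Step 2: S = m * g / k = 7.79e-07 * 9.81 / 64.4
Step 3: S = 1.19e-07 m/g
Step 4: Convert to um/g: S = 0.119 um/g


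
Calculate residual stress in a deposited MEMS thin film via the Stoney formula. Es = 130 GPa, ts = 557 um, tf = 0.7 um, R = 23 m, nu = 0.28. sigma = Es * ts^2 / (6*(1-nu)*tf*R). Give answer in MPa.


Step 1: Compute numerator: Es * ts^2 = 130 * 557^2 = 40332370 (GPa*um^2)
Step 2: Compute denominator (R in um): 6*(1-nu)*tf*R = 6*0.72*0.7*23e6 = 69552000.0 (um^2)
Step 3: sigma (GPa) = 40332370 / 69552000.0 = 5.79888e-01 GPa
Step 4: Convert to MPa (x1000): sigma = 579.9 MPa


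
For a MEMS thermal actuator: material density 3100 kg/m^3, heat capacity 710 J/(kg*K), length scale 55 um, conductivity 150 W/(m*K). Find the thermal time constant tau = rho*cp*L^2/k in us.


Step 1: Convert L to m: L = 55e-6 m
Step 2: L^2 = (55e-6)^2 = 3.025e-09 m^2
Step 3: tau = 3100 * 710 * 3.025e-09 / 150 = 4.438683e-05 s
Step 4: Convert to microseconds (multiply by 1e6).
tau = 44.387 us


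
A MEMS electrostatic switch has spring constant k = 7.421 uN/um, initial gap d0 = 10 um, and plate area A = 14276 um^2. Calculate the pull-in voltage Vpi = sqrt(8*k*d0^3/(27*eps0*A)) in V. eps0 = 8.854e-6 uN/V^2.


Step 1: Compute numerator: 8 * k * d0^3 = 8 * 7.421 * 10^3 = 59368.0
Step 2: Compute denominator: 27 * eps0 * A = 27 * 8.854e-6 * 14276 = 3.412792
Step 3: Vpi = sqrt(59368.0 / 3.412792)
Vpi = 131.89 V


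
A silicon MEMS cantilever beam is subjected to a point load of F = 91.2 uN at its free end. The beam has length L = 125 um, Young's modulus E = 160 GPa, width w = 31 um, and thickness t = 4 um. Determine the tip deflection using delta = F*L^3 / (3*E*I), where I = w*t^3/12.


Step 1: Calculate the second moment of area.
I = w * t^3 / 12 = 31 * 4^3 / 12 = 165.3333 um^4
Step 2: Convert E to consistent units (1 GPa = 1000 uN/um^2).
E = 160 GPa = 160000 uN/um^2
Step 3: Calculate tip deflection.
delta = F * L^3 / (3 * E * I)
delta = 91.2 * 125^3 / (3 * 160000 * 165.3333)
delta = 2.2445 um


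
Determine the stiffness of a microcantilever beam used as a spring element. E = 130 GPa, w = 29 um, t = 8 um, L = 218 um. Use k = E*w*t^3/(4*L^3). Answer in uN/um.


Step 1: Convert E to consistent units (1 GPa = 1000 uN/um^2).
E = 130 GPa = 130000 uN/um^2
Step 2: Compute t^3 = 8^3 = 512
Step 3: Compute L^3 = 218^3 = 10360232
Step 4: k = 130000 * 29 * 512 / (4 * 10360232)
k = 46.5781 uN/um


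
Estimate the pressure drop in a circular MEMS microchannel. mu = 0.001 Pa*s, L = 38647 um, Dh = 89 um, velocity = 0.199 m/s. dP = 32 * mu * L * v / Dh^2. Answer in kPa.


Step 1: Convert to SI: L = 38647e-6 m, Dh = 89e-6 m
Step 2: dP = 32 * 0.001 * 38647e-6 * 0.199 / (89e-6)^2
Step 3: dP = 31069.83 Pa
Step 4: Convert to kPa: dP = 31.07 kPa


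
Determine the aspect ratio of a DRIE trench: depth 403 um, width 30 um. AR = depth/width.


Step 1: AR = depth / width
Step 2: AR = 403 / 30
AR = 13.4


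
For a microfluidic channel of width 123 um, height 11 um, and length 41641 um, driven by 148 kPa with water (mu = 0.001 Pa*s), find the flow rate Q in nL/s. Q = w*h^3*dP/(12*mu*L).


Step 1: Convert all dimensions to SI (meters).
w = 123e-6 m, h = 11e-6 m, L = 41641e-6 m, dP = 148e3 Pa
Step 2: Q = w * h^3 * dP / (12 * mu * L)
Q = 123e-6 * (11e-6)^3 * 148e3 / (12 * 0.001 * 41641e-6) = 4.848892e-11 m^3/s
Step 3: Convert Q from m^3/s to nL/s (1 m^3 = 1e12 nL, so multiply by 1e12).
Q = 48.489 nL/s


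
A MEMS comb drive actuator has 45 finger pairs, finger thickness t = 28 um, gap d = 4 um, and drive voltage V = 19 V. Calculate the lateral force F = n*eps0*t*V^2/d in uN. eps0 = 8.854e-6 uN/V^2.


Step 1: Parameters: n=45, eps0=8.854e-6 uN/V^2, t=28 um, V=19 V, d=4 um
Step 2: V^2 = 361
Step 3: F = 45 * 8.854e-6 * 28 * 361 / 4
F = 1.007 uN


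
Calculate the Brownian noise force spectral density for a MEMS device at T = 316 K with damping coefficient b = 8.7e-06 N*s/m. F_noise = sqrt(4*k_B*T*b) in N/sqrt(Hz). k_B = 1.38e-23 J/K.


Step 1: Compute 4 * k_B * T * b
= 4 * 1.38e-23 * 316 * 8.7e-06
= 1.5176e-25 N^2/Hz
Step 2: F_noise = sqrt(1.5176e-25)
F_noise = 3.90e-13 N/sqrt(Hz)


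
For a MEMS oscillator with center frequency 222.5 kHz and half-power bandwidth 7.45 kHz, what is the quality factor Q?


Step 1: Q = f0 / bandwidth
Step 2: Q = 222.5 / 7.45
Q = 29.9


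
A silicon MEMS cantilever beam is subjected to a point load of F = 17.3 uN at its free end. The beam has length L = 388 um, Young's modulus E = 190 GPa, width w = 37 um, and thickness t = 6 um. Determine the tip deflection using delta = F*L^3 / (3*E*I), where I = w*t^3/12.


Step 1: Calculate the second moment of area.
I = w * t^3 / 12 = 37 * 6^3 / 12 = 666.0 um^4
Step 2: Convert E to consistent units (1 GPa = 1000 uN/um^2).
E = 190 GPa = 190000 uN/um^2
Step 3: Calculate tip deflection.
delta = F * L^3 / (3 * E * I)
delta = 17.3 * 388^3 / (3 * 190000 * 666.0)
delta = 2.6619 um


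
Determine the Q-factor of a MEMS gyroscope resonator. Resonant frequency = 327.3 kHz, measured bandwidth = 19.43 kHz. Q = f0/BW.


Step 1: Q = f0 / bandwidth
Step 2: Q = 327.3 / 19.43
Q = 16.8


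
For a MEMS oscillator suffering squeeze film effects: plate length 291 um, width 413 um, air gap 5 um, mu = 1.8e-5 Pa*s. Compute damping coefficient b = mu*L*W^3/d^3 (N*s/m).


Step 1: Convert to SI.
L = 291e-6 m, W = 413e-6 m, d = 5e-6 m
Step 2: W^3 = (413e-6)^3 = 7.04e-11 m^3
Step 3: d^3 = (5e-6)^3 = 1.25e-16 m^3
Step 4: b = 1.8e-5 * 291e-6 * 7.04e-11 / 1.25e-16
b = 2.95e-03 N*s/m


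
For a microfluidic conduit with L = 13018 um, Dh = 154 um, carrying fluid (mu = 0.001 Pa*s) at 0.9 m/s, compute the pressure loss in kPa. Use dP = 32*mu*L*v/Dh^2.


Step 1: Convert to SI: L = 13018e-6 m, Dh = 154e-6 m
Step 2: dP = 32 * 0.001 * 13018e-6 * 0.9 / (154e-6)^2
Step 3: dP = 15808.67 Pa
Step 4: Convert to kPa: dP = 15.81 kPa


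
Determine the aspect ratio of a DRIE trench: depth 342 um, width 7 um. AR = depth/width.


Step 1: AR = depth / width
Step 2: AR = 342 / 7
AR = 48.9


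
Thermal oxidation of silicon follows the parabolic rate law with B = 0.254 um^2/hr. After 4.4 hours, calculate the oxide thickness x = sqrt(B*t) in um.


Step 1: Compute B*t = 0.254 * 4.4 = 1.1176
Step 2: x = sqrt(1.1176)
x = 1.057 um


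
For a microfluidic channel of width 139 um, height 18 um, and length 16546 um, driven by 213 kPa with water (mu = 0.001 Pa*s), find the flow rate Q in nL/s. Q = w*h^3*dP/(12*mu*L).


Step 1: Convert all dimensions to SI (meters).
w = 139e-6 m, h = 18e-6 m, L = 16546e-6 m, dP = 213e3 Pa
Step 2: Q = w * h^3 * dP / (12 * mu * L)
Q = 139e-6 * (18e-6)^3 * 213e3 / (12 * 0.001 * 16546e-6) = 8.6963629e-10 m^3/s
Step 3: Convert Q from m^3/s to nL/s (1 m^3 = 1e12 nL, so multiply by 1e12).
Q = 869.636 nL/s


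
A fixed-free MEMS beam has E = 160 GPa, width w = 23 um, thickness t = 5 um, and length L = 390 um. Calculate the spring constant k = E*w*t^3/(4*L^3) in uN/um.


Step 1: Convert E to consistent units (1 GPa = 1000 uN/um^2).
E = 160 GPa = 160000 uN/um^2
Step 2: Compute t^3 = 5^3 = 125
Step 3: Compute L^3 = 390^3 = 59319000
Step 4: k = 160000 * 23 * 125 / (4 * 59319000)
k = 1.9387 uN/um


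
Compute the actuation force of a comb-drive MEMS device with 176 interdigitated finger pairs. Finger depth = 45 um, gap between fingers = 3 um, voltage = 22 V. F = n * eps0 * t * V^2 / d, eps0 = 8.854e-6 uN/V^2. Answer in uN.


Step 1: Parameters: n=176, eps0=8.854e-6 uN/V^2, t=45 um, V=22 V, d=3 um
Step 2: V^2 = 484
Step 3: F = 176 * 8.854e-6 * 45 * 484 / 3
F = 11.313 uN


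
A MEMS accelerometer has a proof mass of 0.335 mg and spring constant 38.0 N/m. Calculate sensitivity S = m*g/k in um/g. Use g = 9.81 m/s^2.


Step 1: Convert mass: m = 0.335 mg = 3.35e-07 kg
Step 2: S = m * g / k = 3.35e-07 * 9.81 / 38.0
Step 3: S = 8.65e-08 m/g
Step 4: Convert to um/g: S = 0.086 um/g


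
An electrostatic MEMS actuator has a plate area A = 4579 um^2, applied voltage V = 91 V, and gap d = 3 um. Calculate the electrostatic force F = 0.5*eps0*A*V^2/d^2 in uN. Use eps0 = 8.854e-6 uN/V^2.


Step 1: Identify parameters.
eps0 = 8.854e-6 uN/V^2, A = 4579 um^2, V = 91 V, d = 3 um
Step 2: Compute V^2 = 91^2 = 8281
Step 3: Compute d^2 = 3^2 = 9
Step 4: F = 0.5 * 8.854e-6 * 4579 * 8281 / 9
F = 18.652 uN


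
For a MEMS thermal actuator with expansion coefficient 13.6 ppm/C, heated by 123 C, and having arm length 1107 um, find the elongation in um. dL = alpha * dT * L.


Step 1: Convert CTE: alpha = 13.6 ppm/C = 13.6e-6 /C
Step 2: dL = 13.6e-6 * 123 * 1107
dL = 1.8518 um


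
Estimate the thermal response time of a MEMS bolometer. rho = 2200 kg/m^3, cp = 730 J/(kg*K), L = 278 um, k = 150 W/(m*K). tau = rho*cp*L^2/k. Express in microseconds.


Step 1: Convert L to m: L = 278e-6 m
Step 2: L^2 = (278e-6)^2 = 7.7284e-08 m^2
Step 3: tau = 2200 * 730 * 7.7284e-08 / 150 = 8.2745403e-04 s
Step 4: Convert to microseconds (multiply by 1e6).
tau = 827.454 us


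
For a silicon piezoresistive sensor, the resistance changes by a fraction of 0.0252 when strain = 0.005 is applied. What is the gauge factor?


Step 1: Identify values.
dR/R = 0.0252, strain = 0.005
Step 2: GF = (dR/R) / strain = 0.0252 / 0.005
GF = 5.0


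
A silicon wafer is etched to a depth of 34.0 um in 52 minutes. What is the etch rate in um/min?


Step 1: Etch rate = depth / time
Step 2: rate = 34.0 / 52
rate = 0.654 um/min


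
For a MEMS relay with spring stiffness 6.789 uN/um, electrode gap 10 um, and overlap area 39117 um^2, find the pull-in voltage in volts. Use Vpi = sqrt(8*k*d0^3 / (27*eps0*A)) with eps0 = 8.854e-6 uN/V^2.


Step 1: Compute numerator: 8 * k * d0^3 = 8 * 6.789 * 10^3 = 54312.0
Step 2: Compute denominator: 27 * eps0 * A = 27 * 8.854e-6 * 39117 = 9.351232
Step 3: Vpi = sqrt(54312.0 / 9.351232)
Vpi = 76.21 V


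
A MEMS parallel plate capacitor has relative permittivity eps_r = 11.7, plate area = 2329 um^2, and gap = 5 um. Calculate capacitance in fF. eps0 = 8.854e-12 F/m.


Step 1: Convert area to m^2: A = 2329e-12 m^2
Step 2: Convert gap to m: d = 5e-6 m
Step 3: C = eps0 * eps_r * A / d
C = 8.854e-12 * 11.7 * 2329e-12 / 5e-6
Step 4: Convert to fF (multiply by 1e15).
C = 48.25 fF


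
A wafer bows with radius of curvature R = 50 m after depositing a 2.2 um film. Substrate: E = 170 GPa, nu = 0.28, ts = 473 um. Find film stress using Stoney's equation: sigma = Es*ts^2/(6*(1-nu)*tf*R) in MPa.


Step 1: Compute numerator: Es * ts^2 = 170 * 473^2 = 38033930 (GPa*um^2)
Step 2: Compute denominator (R in um): 6*(1-nu)*tf*R = 6*0.72*2.2*50e6 = 475200000.0 (um^2)
Step 3: sigma (GPa) = 38033930 / 475200000.0 = 8.0038e-02 GPa
Step 4: Convert to MPa (x1000): sigma = 80.0 MPa


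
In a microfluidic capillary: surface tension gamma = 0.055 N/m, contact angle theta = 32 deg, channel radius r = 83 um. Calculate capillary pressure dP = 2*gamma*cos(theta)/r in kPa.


Step 1: cos(32 deg) = 0.848
Step 2: Convert r to m: r = 83e-6 m
Step 3: dP = 2 * 0.055 * 0.848 / 83e-6 = 1123.9 Pa
Step 4: Convert Pa to kPa (divide by 1000).
dP = 1.12 kPa


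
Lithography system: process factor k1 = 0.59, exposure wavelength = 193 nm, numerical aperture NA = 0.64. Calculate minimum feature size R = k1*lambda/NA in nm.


Step 1: Identify values: k1 = 0.59, lambda = 193 nm, NA = 0.64
Step 2: R = k1 * lambda / NA
R = 0.59 * 193 / 0.64
R = 177.9 nm


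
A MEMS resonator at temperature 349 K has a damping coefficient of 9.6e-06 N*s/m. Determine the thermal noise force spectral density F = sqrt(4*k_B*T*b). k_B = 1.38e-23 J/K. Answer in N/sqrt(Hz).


Step 1: Compute 4 * k_B * T * b
= 4 * 1.38e-23 * 349 * 9.6e-06
= 1.8494e-25 N^2/Hz
Step 2: F_noise = sqrt(1.8494e-25)
F_noise = 4.30e-13 N/sqrt(Hz)


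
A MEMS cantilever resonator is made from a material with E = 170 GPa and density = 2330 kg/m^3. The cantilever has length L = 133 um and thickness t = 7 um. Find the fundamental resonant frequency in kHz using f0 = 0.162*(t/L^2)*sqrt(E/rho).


Step 1: Convert units to SI.
t_SI = 7e-6 m, L_SI = 133e-6 m
Step 2: Calculate sqrt(E/rho).
sqrt(170e9 / 2330) = 8541.74 m/s
Step 3: Compute f0.
f0 = 0.162 * 7e-6 / (133e-6)^2 * 8541.74 = 547590.8 Hz = 547.59 kHz


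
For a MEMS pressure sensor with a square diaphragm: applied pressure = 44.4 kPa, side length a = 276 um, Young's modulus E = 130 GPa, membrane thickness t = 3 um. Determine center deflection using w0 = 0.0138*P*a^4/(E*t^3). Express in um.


Step 1: Convert pressure to compatible units (E is in GPa, so P in GPa).
P = 44.4 kPa = 44.4e-6 GPa
Step 2: Compute numerator: 0.0138 * P * a^4.
a^4 = 276^4 = 5802782976
numerator = 0.0138 * 44.4e-6 * 5802782976 = 3.55548e+03
Step 3: Compute denominator: E * t^3 = 130 * 3^3 = 3510
Step 4: w0 = numerator / denominator = 3.55548e+03 / 3510 = 1.013 um


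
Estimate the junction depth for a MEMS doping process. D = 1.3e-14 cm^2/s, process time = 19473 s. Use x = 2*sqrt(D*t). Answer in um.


Step 1: Compute D*t = 1.3e-14 * 19473 = 2.53149e-10 cm^2
Step 2: sqrt(D*t) = 1.5911e-05 cm
Step 3: x = 2 * 1.5911e-05 cm = 3.1822e-05 cm
Step 4: Convert to um (1 cm = 1e4 um): x = 0.318 um


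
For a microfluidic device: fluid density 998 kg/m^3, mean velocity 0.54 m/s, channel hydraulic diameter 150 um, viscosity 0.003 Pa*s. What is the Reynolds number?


Step 1: Convert Dh to meters: Dh = 150e-6 m
Step 2: Re = rho * v * Dh / mu
Re = 998 * 0.54 * 150e-6 / 0.003
Re = 26.946


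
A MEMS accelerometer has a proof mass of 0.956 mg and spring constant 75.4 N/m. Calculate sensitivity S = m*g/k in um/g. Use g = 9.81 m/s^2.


Step 1: Convert mass: m = 0.956 mg = 9.56e-07 kg
Step 2: S = m * g / k = 9.56e-07 * 9.81 / 75.4
Step 3: S = 1.24e-07 m/g
Step 4: Convert to um/g: S = 0.124 um/g


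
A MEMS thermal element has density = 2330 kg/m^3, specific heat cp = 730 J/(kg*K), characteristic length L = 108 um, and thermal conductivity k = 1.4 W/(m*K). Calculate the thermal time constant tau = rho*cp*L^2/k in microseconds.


Step 1: Convert L to m: L = 108e-6 m
Step 2: L^2 = (108e-6)^2 = 1.1664e-08 m^2
Step 3: tau = 2330 * 730 * 1.1664e-08 / 1.4 = 1.417092686e-02 s
Step 4: Convert to microseconds (multiply by 1e6).
tau = 14170.927 us


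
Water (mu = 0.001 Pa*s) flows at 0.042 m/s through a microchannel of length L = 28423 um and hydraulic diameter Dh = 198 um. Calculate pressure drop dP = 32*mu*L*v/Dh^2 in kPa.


Step 1: Convert to SI: L = 28423e-6 m, Dh = 198e-6 m
Step 2: dP = 32 * 0.001 * 28423e-6 * 0.042 / (198e-6)^2
Step 3: dP = 974.40 Pa
Step 4: Convert to kPa: dP = 0.97 kPa


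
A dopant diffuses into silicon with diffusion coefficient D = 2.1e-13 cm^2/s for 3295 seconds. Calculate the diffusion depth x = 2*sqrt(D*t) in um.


Step 1: Compute D*t = 2.1e-13 * 3295 = 6.9195e-10 cm^2
Step 2: sqrt(D*t) = 2.6305e-05 cm
Step 3: x = 2 * 2.6305e-05 cm = 5.261e-05 cm
Step 4: Convert to um (1 cm = 1e4 um): x = 0.526 um


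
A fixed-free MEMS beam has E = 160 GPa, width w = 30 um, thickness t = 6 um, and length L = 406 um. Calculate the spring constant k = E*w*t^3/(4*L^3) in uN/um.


Step 1: Convert E to consistent units (1 GPa = 1000 uN/um^2).
E = 160 GPa = 160000 uN/um^2
Step 2: Compute t^3 = 6^3 = 216
Step 3: Compute L^3 = 406^3 = 66923416
Step 4: k = 160000 * 30 * 216 / (4 * 66923416)
k = 3.8731 uN/um


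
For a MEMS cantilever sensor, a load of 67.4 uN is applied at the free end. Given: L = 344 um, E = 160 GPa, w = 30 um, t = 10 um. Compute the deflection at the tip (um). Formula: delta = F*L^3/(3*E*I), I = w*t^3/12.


Step 1: Calculate the second moment of area.
I = w * t^3 / 12 = 30 * 10^3 / 12 = 2500.0 um^4
Step 2: Convert E to consistent units (1 GPa = 1000 uN/um^2).
E = 160 GPa = 160000 uN/um^2
Step 3: Calculate tip deflection.
delta = F * L^3 / (3 * E * I)
delta = 67.4 * 344^3 / (3 * 160000 * 2500.0)
delta = 2.2864 um


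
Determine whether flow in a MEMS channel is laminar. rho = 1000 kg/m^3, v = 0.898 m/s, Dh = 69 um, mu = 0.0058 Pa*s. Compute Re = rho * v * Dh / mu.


Step 1: Convert Dh to meters: Dh = 69e-6 m
Step 2: Re = rho * v * Dh / mu
Re = 1000 * 0.898 * 69e-6 / 0.0058
Re = 10.683
Since Re = 10.683 is below ~2300, the flow is laminar.


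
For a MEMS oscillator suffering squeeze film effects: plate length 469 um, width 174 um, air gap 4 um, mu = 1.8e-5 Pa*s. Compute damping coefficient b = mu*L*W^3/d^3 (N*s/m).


Step 1: Convert to SI.
L = 469e-6 m, W = 174e-6 m, d = 4e-6 m
Step 2: W^3 = (174e-6)^3 = 5.27e-12 m^3
Step 3: d^3 = (4e-6)^3 = 6.40e-17 m^3
Step 4: b = 1.8e-5 * 469e-6 * 5.27e-12 / 6.40e-17
b = 6.95e-04 N*s/m


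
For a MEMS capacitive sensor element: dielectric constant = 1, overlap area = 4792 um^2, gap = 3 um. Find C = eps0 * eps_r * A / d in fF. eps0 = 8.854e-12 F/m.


Step 1: Convert area to m^2: A = 4792e-12 m^2
Step 2: Convert gap to m: d = 3e-6 m
Step 3: C = eps0 * eps_r * A / d
C = 8.854e-12 * 1 * 4792e-12 / 3e-6
Step 4: Convert to fF (multiply by 1e15).
C = 14.14 fF


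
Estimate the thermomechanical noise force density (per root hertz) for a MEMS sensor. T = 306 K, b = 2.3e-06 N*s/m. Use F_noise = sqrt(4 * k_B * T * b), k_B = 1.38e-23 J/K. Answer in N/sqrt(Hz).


Step 1: Compute 4 * k_B * T * b
= 4 * 1.38e-23 * 306 * 2.3e-06
= 3.8850e-26 N^2/Hz
Step 2: F_noise = sqrt(3.8850e-26)
F_noise = 1.97e-13 N/sqrt(Hz)


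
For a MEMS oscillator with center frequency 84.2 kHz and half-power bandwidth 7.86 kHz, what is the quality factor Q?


Step 1: Q = f0 / bandwidth
Step 2: Q = 84.2 / 7.86
Q = 10.7


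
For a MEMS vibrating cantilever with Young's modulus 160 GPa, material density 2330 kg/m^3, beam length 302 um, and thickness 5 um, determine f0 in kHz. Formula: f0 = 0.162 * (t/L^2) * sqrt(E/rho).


Step 1: Convert units to SI.
t_SI = 5e-6 m, L_SI = 302e-6 m
Step 2: Calculate sqrt(E/rho).
sqrt(160e9 / 2330) = 8286.71 m/s
Step 3: Compute f0.
f0 = 0.162 * 5e-6 / (302e-6)^2 * 8286.71 = 73595.8 Hz = 73.6 kHz


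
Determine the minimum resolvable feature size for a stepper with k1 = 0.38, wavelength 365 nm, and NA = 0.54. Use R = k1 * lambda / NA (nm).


Step 1: Identify values: k1 = 0.38, lambda = 365 nm, NA = 0.54
Step 2: R = k1 * lambda / NA
R = 0.38 * 365 / 0.54
R = 256.9 nm


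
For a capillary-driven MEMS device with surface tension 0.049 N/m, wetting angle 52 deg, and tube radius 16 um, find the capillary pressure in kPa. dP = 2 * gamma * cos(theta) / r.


Step 1: cos(52 deg) = 0.6157
Step 2: Convert r to m: r = 16e-6 m
Step 3: dP = 2 * 0.049 * 0.6157 / 16e-6 = 3771.2 Pa
Step 4: Convert Pa to kPa (divide by 1000).
dP = 3.77 kPa


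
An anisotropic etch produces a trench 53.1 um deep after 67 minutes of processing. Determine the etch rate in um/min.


Step 1: Etch rate = depth / time
Step 2: rate = 53.1 / 67
rate = 0.793 um/min


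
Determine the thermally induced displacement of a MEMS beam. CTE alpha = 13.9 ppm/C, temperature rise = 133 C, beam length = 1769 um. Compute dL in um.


Step 1: Convert CTE: alpha = 13.9 ppm/C = 13.9e-6 /C
Step 2: dL = 13.9e-6 * 133 * 1769
dL = 3.2704 um


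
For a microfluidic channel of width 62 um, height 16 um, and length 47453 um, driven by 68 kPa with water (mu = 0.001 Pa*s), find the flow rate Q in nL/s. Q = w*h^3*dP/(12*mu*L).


Step 1: Convert all dimensions to SI (meters).
w = 62e-6 m, h = 16e-6 m, L = 47453e-6 m, dP = 68e3 Pa
Step 2: Q = w * h^3 * dP / (12 * mu * L)
Q = 62e-6 * (16e-6)^3 * 68e3 / (12 * 0.001 * 47453e-6) = 3.032603e-11 m^3/s
Step 3: Convert Q from m^3/s to nL/s (1 m^3 = 1e12 nL, so multiply by 1e12).
Q = 30.326 nL/s


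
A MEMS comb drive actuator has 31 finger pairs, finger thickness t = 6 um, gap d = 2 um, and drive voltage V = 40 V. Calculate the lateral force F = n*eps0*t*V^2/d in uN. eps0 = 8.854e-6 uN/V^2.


Step 1: Parameters: n=31, eps0=8.854e-6 uN/V^2, t=6 um, V=40 V, d=2 um
Step 2: V^2 = 1600
Step 3: F = 31 * 8.854e-6 * 6 * 1600 / 2
F = 1.317 uN


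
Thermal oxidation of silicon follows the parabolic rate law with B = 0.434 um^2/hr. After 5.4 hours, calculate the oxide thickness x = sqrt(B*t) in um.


Step 1: Compute B*t = 0.434 * 5.4 = 2.3436
Step 2: x = sqrt(2.3436)
x = 1.531 um


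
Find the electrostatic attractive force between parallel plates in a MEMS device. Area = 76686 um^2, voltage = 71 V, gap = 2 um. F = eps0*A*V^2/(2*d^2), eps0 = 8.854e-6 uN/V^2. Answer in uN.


Step 1: Identify parameters.
eps0 = 8.854e-6 uN/V^2, A = 76686 um^2, V = 71 V, d = 2 um
Step 2: Compute V^2 = 71^2 = 5041
Step 3: Compute d^2 = 2^2 = 4
Step 4: F = 0.5 * 8.854e-6 * 76686 * 5041 / 4
F = 427.841 uN


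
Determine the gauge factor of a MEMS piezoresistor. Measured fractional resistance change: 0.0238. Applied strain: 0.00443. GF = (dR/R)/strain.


Step 1: Identify values.
dR/R = 0.0238, strain = 0.00443
Step 2: GF = (dR/R) / strain = 0.0238 / 0.00443
GF = 5.4


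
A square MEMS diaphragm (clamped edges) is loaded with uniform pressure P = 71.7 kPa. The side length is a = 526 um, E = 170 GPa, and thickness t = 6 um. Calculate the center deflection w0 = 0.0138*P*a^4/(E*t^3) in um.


Step 1: Convert pressure to compatible units (E is in GPa, so P in GPa).
P = 71.7 kPa = 71.7e-6 GPa
Step 2: Compute numerator: 0.0138 * P * a^4.
a^4 = 526^4 = 76549608976
numerator = 0.0138 * 71.7e-6 * 76549608976 = 7.574278e+04
Step 3: Compute denominator: E * t^3 = 170 * 6^3 = 36720
Step 4: w0 = numerator / denominator = 7.574278e+04 / 36720 = 2.0627 um


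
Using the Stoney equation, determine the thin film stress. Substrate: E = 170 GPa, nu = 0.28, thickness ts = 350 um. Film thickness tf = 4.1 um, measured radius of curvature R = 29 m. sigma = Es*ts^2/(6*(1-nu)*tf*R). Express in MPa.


Step 1: Compute numerator: Es * ts^2 = 170 * 350^2 = 20825000 (GPa*um^2)
Step 2: Compute denominator (R in um): 6*(1-nu)*tf*R = 6*0.72*4.1*29e6 = 513648000.0 (um^2)
Step 3: sigma (GPa) = 20825000 / 513648000.0 = 4.0543e-02 GPa
Step 4: Convert to MPa (x1000): sigma = 40.5 MPa


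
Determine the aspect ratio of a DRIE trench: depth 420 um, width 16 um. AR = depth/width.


Step 1: AR = depth / width
Step 2: AR = 420 / 16
AR = 26.3


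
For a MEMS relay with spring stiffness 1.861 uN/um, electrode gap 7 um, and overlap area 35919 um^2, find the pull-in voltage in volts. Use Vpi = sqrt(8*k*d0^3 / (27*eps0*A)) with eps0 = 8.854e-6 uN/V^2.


Step 1: Compute numerator: 8 * k * d0^3 = 8 * 1.861 * 7^3 = 5106.584
Step 2: Compute denominator: 27 * eps0 * A = 27 * 8.854e-6 * 35919 = 8.586724
Step 3: Vpi = sqrt(5106.584 / 8.586724)
Vpi = 24.39 V


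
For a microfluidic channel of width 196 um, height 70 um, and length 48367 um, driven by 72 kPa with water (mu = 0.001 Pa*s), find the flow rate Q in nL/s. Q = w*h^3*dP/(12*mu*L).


Step 1: Convert all dimensions to SI (meters).
w = 196e-6 m, h = 70e-6 m, L = 48367e-6 m, dP = 72e3 Pa
Step 2: Q = w * h^3 * dP / (12 * mu * L)
Q = 196e-6 * (70e-6)^3 * 72e3 / (12 * 0.001 * 48367e-6) = 8.33973577e-09 m^3/s
Step 3: Convert Q from m^3/s to nL/s (1 m^3 = 1e12 nL, so multiply by 1e12).
Q = 8339.736 nL/s


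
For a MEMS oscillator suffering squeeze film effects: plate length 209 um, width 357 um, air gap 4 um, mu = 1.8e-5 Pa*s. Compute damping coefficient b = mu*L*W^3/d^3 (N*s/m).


Step 1: Convert to SI.
L = 209e-6 m, W = 357e-6 m, d = 4e-6 m
Step 2: W^3 = (357e-6)^3 = 4.55e-11 m^3
Step 3: d^3 = (4e-6)^3 = 6.40e-17 m^3
Step 4: b = 1.8e-5 * 209e-6 * 4.55e-11 / 6.40e-17
b = 2.67e-03 N*s/m


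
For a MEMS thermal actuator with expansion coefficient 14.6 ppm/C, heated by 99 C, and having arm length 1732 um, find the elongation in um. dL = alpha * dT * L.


Step 1: Convert CTE: alpha = 14.6 ppm/C = 14.6e-6 /C
Step 2: dL = 14.6e-6 * 99 * 1732
dL = 2.5034 um


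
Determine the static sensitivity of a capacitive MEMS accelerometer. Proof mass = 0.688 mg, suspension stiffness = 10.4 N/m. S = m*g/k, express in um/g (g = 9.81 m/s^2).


Step 1: Convert mass: m = 0.688 mg = 6.88e-07 kg
Step 2: S = m * g / k = 6.88e-07 * 9.81 / 10.4
Step 3: S = 6.49e-07 m/g
Step 4: Convert to um/g: S = 0.649 um/g


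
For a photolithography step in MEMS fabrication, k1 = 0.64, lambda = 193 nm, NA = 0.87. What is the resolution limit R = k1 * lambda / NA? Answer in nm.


Step 1: Identify values: k1 = 0.64, lambda = 193 nm, NA = 0.87
Step 2: R = k1 * lambda / NA
R = 0.64 * 193 / 0.87
R = 142.0 nm


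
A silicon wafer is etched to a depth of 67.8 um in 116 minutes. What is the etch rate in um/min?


Step 1: Etch rate = depth / time
Step 2: rate = 67.8 / 116
rate = 0.584 um/min


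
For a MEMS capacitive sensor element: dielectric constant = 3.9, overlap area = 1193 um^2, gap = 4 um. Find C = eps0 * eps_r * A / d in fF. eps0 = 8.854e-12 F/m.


Step 1: Convert area to m^2: A = 1193e-12 m^2
Step 2: Convert gap to m: d = 4e-6 m
Step 3: C = eps0 * eps_r * A / d
C = 8.854e-12 * 3.9 * 1193e-12 / 4e-6
Step 4: Convert to fF (multiply by 1e15).
C = 10.3 fF


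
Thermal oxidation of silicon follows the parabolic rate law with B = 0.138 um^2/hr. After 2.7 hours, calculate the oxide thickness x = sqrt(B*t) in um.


Step 1: Compute B*t = 0.138 * 2.7 = 0.3726
Step 2: x = sqrt(0.3726)
x = 0.61 um


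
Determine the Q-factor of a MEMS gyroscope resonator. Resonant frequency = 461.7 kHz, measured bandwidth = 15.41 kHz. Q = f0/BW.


Step 1: Q = f0 / bandwidth
Step 2: Q = 461.7 / 15.41
Q = 30.0


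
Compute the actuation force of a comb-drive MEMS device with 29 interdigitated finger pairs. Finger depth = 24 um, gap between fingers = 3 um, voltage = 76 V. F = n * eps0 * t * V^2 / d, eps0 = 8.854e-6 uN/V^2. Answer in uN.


Step 1: Parameters: n=29, eps0=8.854e-6 uN/V^2, t=24 um, V=76 V, d=3 um
Step 2: V^2 = 5776
Step 3: F = 29 * 8.854e-6 * 24 * 5776 / 3
F = 11.865 uN


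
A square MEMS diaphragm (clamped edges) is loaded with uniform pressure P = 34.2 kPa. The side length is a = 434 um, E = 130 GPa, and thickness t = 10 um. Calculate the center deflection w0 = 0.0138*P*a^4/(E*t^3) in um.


Step 1: Convert pressure to compatible units (E is in GPa, so P in GPa).
P = 34.2 kPa = 34.2e-6 GPa
Step 2: Compute numerator: 0.0138 * P * a^4.
a^4 = 434^4 = 35477982736
numerator = 0.0138 * 34.2e-6 * 35477982736 = 1.67442e+04
Step 3: Compute denominator: E * t^3 = 130 * 10^3 = 130000
Step 4: w0 = numerator / denominator = 1.67442e+04 / 130000 = 0.1288 um


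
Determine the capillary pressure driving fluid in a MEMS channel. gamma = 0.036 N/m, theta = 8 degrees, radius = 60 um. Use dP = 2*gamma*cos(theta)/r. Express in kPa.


Step 1: cos(8 deg) = 0.9903
Step 2: Convert r to m: r = 60e-6 m
Step 3: dP = 2 * 0.036 * 0.9903 / 60e-6 = 1188.4 Pa
Step 4: Convert Pa to kPa (divide by 1000).
dP = 1.19 kPa


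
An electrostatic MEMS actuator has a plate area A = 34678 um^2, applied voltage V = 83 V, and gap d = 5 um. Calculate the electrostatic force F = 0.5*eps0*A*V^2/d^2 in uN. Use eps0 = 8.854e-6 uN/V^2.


Step 1: Identify parameters.
eps0 = 8.854e-6 uN/V^2, A = 34678 um^2, V = 83 V, d = 5 um
Step 2: Compute V^2 = 83^2 = 6889
Step 3: Compute d^2 = 5^2 = 25
Step 4: F = 0.5 * 8.854e-6 * 34678 * 6889 / 25
F = 42.304 uN


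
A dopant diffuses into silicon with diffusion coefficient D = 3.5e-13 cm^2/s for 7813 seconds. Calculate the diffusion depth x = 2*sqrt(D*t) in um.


Step 1: Compute D*t = 3.5e-13 * 7813 = 2.73455e-09 cm^2
Step 2: sqrt(D*t) = 5.22929e-05 cm
Step 3: x = 2 * 5.22929e-05 cm = 1.045858e-04 cm
Step 4: Convert to um (1 cm = 1e4 um): x = 1.046 um


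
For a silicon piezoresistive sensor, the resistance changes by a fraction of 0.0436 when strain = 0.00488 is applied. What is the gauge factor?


Step 1: Identify values.
dR/R = 0.0436, strain = 0.00488
Step 2: GF = (dR/R) / strain = 0.0436 / 0.00488
GF = 8.9


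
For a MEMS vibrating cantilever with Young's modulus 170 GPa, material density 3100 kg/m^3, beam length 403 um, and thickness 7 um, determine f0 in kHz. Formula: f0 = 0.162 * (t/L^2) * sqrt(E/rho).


Step 1: Convert units to SI.
t_SI = 7e-6 m, L_SI = 403e-6 m
Step 2: Calculate sqrt(E/rho).
sqrt(170e9 / 3100) = 7405.32 m/s
Step 3: Compute f0.
f0 = 0.162 * 7e-6 / (403e-6)^2 * 7405.32 = 51706.7 Hz = 51.71 kHz
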